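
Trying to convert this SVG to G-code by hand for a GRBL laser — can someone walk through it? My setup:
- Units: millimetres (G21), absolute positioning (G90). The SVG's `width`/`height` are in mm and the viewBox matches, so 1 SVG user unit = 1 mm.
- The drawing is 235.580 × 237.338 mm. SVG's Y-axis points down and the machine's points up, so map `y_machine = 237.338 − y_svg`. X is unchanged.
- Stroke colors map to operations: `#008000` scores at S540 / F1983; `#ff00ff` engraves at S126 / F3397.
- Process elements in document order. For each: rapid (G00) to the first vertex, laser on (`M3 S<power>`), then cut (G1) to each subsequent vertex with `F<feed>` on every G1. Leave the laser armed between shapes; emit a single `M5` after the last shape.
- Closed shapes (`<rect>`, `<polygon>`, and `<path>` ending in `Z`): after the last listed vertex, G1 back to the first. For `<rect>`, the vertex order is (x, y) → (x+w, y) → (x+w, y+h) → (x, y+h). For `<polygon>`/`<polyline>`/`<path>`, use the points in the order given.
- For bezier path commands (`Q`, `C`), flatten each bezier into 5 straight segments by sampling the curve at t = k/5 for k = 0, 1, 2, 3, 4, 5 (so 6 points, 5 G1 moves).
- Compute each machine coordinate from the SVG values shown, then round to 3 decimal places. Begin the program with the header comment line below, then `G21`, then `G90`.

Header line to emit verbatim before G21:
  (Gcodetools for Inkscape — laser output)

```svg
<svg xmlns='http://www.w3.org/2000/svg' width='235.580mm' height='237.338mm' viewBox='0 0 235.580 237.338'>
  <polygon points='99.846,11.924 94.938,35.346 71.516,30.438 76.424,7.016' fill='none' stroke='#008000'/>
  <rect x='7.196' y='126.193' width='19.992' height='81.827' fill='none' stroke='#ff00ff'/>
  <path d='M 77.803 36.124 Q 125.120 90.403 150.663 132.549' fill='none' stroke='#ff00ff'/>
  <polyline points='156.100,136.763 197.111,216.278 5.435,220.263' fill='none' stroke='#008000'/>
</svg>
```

1 u = 1 mm; y_m = 237.338 − y.

[1] `<polygon>` regular polygon, #008000→score S540 F1983: (99.846,225.414) → (94.938,201.992) → (71.516,206.900) → (76.424,230.322) → (99.846,225.414) (closed)

[2] `<rect>` rectangle, #ff00ff→engrave S126 F3397: (7.196,111.145) → (27.188,111.145) → (27.188,29.318) → (7.196,29.318) → (7.196,111.145) (closed)

[3] `<path>` quadratic bezier, #ff00ff→engrave S126 F3397: (77.803,201.214) → (95.859,179.988) → (112.173,159.732) → (126.745,140.447) → (139.575,122.133) → (150.663,104.789)

[4] `<polyline>` open polyline, #008000→score S540 F1983: (156.100,100.575) → (197.111,21.060) → (5.435,17.075)

(Gcodetools for Inkscape — laser output)
G21
G90
G00 X99.846 Y225.414
M3 S540
G1 X94.938 Y201.992 F1983
G1 X71.516 Y206.900 F1983
G1 X76.424 Y230.322 F1983
G1 X99.846 Y225.414 F1983
G00 X7.196 Y111.145
M3 S126
G1 X27.188 Y111.145 F3397
G1 X27.188 Y29.318 F3397
G1 X7.196 Y29.318 F3397
G1 X7.196 Y111.145 F3397
G00 X77.803 Y201.214
M3 S126
G1 X95.859 Y179.988 F3397
G1 X112.173 Y159.732 F3397
G1 X126.745 Y140.447 F3397
G1 X139.575 Y122.133 F3397
G1 X150.663 Y104.789 F3397
G00 X156.100 Y100.575
M3 S540
G1 X197.111 Y21.060 F1983
G1 X5.435 Y17.075 F1983
M5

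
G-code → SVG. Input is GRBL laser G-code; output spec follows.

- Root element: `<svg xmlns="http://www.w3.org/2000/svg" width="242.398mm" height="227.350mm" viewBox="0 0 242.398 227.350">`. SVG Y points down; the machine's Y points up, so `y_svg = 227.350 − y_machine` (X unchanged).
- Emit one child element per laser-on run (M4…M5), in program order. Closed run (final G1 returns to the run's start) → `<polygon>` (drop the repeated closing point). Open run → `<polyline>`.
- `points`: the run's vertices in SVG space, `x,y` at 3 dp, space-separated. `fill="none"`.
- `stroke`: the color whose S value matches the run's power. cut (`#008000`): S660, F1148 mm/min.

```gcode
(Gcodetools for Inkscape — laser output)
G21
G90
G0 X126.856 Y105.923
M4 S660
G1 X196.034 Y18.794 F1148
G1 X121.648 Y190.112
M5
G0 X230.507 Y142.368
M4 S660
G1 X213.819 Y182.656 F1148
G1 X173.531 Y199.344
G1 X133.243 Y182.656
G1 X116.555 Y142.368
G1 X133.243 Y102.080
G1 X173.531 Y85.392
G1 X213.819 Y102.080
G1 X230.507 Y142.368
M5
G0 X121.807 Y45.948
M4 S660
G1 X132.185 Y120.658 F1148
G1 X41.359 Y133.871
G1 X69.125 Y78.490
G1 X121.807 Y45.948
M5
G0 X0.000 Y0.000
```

<svg xmlns="http://www.w3.org/2000/svg" width="242.398mm" height="227.350mm" viewBox="0 0 242.398 227.350">
  <polyline points="126.856,121.427 196.034,208.556 121.648,37.238" fill="none" stroke="#008000"/>
  <polygon points="230.507,84.982 213.819,44.694 173.531,28.006 133.243,44.694 116.555,84.982 133.243,125.270 173.531,141.958 213.819,125.270" fill="none" stroke="#008000"/>
  <polygon points="121.807,181.402 132.185,106.692 41.359,93.479 69.125,148.860" fill="none" stroke="#008000"/>
</svg>

y_svg = 227.350 − y_m. Every run uses S660, so all elements get stroke `#008000` (cut).

[1] open run; points: 126.856,121.427 196.034,208.556 121.648,37.238

[2] closed run; points: 230.507,84.982 213.819,44.694 173.531,28.006 133.243,44.694 116.555,84.982 133.243,125.270 173.531,141.958 213.819,125.270

[3] closed run; points: 121.807,181.402 132.185,106.692 41.359,93.479 69.125,148.860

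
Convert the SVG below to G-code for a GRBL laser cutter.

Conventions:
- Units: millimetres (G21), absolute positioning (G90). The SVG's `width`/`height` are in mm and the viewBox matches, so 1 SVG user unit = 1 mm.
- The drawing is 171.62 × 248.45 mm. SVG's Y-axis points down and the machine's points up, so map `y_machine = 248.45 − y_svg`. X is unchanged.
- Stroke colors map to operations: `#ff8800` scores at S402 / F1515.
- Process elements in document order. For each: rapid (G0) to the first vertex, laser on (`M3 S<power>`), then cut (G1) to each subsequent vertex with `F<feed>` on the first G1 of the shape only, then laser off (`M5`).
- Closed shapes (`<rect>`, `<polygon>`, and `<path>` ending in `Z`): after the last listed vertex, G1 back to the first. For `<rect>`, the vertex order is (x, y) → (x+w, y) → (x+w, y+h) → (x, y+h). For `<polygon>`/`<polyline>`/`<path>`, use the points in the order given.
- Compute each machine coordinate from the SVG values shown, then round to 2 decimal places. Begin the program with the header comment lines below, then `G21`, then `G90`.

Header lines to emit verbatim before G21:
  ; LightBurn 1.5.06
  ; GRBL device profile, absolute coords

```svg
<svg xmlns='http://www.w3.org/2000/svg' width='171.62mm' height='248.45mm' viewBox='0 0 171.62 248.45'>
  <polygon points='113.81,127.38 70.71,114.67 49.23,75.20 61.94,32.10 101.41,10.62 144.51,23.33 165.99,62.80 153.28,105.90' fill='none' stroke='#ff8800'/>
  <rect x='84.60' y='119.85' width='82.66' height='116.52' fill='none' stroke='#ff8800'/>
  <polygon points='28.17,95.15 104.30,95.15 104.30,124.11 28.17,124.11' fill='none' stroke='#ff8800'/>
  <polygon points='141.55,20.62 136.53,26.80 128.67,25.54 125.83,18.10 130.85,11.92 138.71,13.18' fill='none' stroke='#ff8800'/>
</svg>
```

; LightBurn 1.5.06
; GRBL device profile, absolute coords
G21
G90
G0 X113.81 Y121.07
M3 S402
G1 X70.71 Y133.78 F1515
G1 X49.23 Y173.25
G1 X61.94 Y216.35
G1 X101.41 Y237.83
G1 X144.51 Y225.12
G1 X165.99 Y185.65
G1 X153.28 Y142.55
G1 X113.81 Y121.07
M5
G0 X84.60 Y128.60
M3 S402
G1 X167.26 Y128.60 F1515
G1 X167.26 Y12.08
G1 X84.60 Y12.08
G1 X84.60 Y128.60
M5
G0 X28.17 Y153.30
M3 S402
G1 X104.30 Y153.30 F1515
G1 X104.30 Y124.34
G1 X28.17 Y124.34
G1 X28.17 Y153.30
M5
G0 X141.55 Y227.83
M3 S402
G1 X136.53 Y221.65 F1515
G1 X128.67 Y222.91
G1 X125.83 Y230.35
G1 X130.85 Y236.53
G1 X138.71 Y235.27
G1 X141.55 Y227.83
M5

viewBox `0 0 171.62 248.45` with mm width/height → 1 unit = 1 mm. Flip: y_m = 248.45 − y_svg.

**Shape 1** — `<polygon>` regular polygon, stroke `#ff8800` → score (S402, F1515). Machine vertices: (113.81,121.07) → (70.71,133.78) → (49.23,173.25) → (61.94,216.35) → (101.41,237.83) → (144.51,225.12) → (165.99,185.65) → (153.28,142.55) → (113.81,121.07). Closed: final G1 returns to the first vertex.

**Shape 2** — `<rect>` rectangle, stroke `#ff8800` → score (S402, F1515). Machine vertices: (84.60,128.60) → (167.26,128.60) → (167.26,12.08) → (84.60,12.08) → (84.60,128.60). Closed: final G1 returns to the first vertex.

**Shape 3** — `<polygon>` rectangle, stroke `#ff8800` → score (S402, F1515). Machine vertices: (28.17,153.30) → (104.30,153.30) → (104.30,124.34) → (28.17,124.34) → (28.17,153.30). Closed: final G1 returns to the first vertex.

**Shape 4** — `<polygon>` regular polygon, stroke `#ff8800` → score (S402, F1515). Machine vertices: (141.55,227.83) → (136.53,221.65) → (128.67,222.91) → (125.83,230.35) → (130.85,236.53) → (138.71,235.27) → (141.55,227.83). Closed: final G1 returns to the first vertex.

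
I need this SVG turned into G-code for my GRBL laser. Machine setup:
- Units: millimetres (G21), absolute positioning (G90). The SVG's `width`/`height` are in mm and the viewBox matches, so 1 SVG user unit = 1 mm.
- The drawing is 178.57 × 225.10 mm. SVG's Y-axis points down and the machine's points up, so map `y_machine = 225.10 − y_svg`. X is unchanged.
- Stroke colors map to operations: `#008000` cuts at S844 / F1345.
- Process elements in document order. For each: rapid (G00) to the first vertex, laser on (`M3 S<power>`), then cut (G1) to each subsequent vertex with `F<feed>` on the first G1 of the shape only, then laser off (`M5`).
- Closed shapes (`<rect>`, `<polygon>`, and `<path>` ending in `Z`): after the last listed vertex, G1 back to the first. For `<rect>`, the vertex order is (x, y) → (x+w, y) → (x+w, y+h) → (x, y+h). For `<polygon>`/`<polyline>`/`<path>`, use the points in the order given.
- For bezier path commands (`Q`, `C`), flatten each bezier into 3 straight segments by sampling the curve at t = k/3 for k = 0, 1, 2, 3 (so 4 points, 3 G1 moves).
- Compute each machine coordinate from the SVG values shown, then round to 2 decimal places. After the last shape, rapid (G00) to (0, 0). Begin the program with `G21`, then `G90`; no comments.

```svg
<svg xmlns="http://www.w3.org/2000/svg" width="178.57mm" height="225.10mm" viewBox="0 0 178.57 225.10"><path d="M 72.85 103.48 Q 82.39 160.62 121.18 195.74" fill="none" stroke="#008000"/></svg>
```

1 u = 1 mm; y_m = 225.10 − y.

[1] `<path>` quadratic bezier, #008000→cut S844 F1345: (72.85,121.62) → (82.46,85.97) → (98.57,55.22) → (121.18,29.36)

G21
G90
G00 X72.85 Y121.62
M3 S844
G1 X82.46 Y85.97 F1345
G1 X98.57 Y55.22
G1 X121.18 Y29.36
M5
G00 X0.00 Y0.00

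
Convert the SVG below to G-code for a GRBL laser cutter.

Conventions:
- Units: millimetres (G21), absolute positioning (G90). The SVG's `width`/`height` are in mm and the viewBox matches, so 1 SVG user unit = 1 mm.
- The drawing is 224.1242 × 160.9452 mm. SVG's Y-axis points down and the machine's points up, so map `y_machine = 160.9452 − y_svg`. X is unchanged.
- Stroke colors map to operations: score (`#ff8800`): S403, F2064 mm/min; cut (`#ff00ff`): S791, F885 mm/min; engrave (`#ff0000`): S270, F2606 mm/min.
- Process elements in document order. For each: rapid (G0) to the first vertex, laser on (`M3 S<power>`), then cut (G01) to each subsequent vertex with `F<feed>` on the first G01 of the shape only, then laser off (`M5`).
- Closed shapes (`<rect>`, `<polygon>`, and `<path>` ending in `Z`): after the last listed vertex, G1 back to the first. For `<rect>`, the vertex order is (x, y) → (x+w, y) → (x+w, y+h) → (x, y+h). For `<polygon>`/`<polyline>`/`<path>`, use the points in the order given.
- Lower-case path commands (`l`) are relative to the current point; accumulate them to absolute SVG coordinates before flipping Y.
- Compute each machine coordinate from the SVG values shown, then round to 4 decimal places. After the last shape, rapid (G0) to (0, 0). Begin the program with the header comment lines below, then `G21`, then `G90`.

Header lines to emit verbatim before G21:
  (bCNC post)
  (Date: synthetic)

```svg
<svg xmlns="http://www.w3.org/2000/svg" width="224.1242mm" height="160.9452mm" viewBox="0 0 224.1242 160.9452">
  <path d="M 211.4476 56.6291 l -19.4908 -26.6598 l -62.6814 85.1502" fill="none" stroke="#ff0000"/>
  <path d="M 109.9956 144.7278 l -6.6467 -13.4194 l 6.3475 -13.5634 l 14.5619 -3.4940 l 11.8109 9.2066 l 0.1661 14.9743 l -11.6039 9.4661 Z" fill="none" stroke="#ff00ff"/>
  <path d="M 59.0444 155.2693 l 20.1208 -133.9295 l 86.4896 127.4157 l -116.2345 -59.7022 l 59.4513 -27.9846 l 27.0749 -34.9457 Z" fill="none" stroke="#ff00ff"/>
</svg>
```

(bCNC post)
(Date: synthetic)
G21
G90
G0 X211.4476 Y104.3161
M3 S270
G01 X191.9568 Y130.9759 F2606
G01 X129.2754 Y45.8257
M5
G0 X109.9956 Y16.2174
M3 S791
G01 X103.3489 Y29.6368 F885
G01 X109.6964 Y43.2002
G01 X124.2583 Y46.6942
G01 X136.0692 Y37.4876
G01 X136.2353 Y22.5133
G01 X124.6314 Y13.0472
G01 X109.9956 Y16.2174
M5
G0 X59.0444 Y5.6759
M3 S791
G01 X79.1652 Y139.6054 F885
G01 X165.6548 Y12.1897
G01 X49.4203 Y71.8919
G01 X108.8716 Y99.8765
G01 X135.9465 Y134.8222
G01 X59.0444 Y5.6759
M5
G0 X0.0000 Y0.0000

1 u = 1 mm; y_m = 160.9452 − y.

[1] `<path>` open polyline, #ff0000→engrave S270 F2606: (211.4476,104.3161) → (191.9568,130.9759) → (129.2754,45.8257)

[2] `<path>` regular polygon, #ff00ff→cut S791 F885: (109.9956,16.2174) → (103.3489,29.6368) → (109.6964,43.2002) → (124.2583,46.6942) → (136.0692,37.4876) → (136.2353,22.5133) → (124.6314,13.0472) → (109.9956,16.2174) (closed)

[3] `<path>` closed polygon, #ff00ff→cut S791 F885: (59.0444,5.6759) → (79.1652,139.6054) → (165.6548,12.1897) → (49.4203,71.8919) → (108.8716,99.8765) → (135.9465,134.8222) → (59.0444,5.6759) (closed)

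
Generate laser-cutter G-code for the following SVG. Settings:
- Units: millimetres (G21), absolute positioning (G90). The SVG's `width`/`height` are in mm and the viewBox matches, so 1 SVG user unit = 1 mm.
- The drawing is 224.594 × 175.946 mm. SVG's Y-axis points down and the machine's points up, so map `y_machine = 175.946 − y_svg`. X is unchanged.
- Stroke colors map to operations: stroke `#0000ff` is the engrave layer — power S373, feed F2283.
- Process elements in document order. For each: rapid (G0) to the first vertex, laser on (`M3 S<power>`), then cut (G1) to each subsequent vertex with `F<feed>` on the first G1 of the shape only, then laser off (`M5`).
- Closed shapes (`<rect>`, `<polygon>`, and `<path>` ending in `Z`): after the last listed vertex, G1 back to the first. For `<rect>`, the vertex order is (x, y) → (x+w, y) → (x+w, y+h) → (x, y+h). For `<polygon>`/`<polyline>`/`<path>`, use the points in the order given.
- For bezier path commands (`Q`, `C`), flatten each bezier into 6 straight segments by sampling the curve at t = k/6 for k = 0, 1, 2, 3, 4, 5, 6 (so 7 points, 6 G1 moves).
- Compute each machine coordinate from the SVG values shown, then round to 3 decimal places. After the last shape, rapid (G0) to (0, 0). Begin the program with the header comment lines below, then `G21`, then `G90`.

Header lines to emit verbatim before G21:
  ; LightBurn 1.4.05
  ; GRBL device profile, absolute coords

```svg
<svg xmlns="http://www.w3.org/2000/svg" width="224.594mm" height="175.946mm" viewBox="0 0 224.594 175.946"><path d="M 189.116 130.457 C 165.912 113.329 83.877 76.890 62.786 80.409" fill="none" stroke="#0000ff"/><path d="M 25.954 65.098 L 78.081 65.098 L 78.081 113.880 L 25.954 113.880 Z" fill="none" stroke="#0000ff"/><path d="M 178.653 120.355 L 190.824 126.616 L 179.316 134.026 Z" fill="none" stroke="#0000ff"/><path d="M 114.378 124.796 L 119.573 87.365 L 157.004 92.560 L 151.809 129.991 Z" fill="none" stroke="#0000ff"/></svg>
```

; LightBurn 1.4.05
; GRBL device profile, absolute coords
G21
G90
G0 X189.116 Y45.489
M3 S373
G1 X173.166 Y55.388 F2283
G1 X150.738 Y66.859
G1 X125.159 Y78.256
G1 X99.756 Y87.932
G1 X77.856 Y94.241
G1 X62.786 Y95.537
M5
G0 X25.954 Y110.848
M3 S373
G1 X78.081 Y110.848 F2283
G1 X78.081 Y62.066
G1 X25.954 Y62.066
G1 X25.954 Y110.848
M5
G0 X178.653 Y55.591
M3 S373
G1 X190.824 Y49.330 F2283
G1 X179.316 Y41.920
G1 X178.653 Y55.591
M5
G0 X114.378 Y51.150
M3 S373
G1 X119.573 Y88.581 F2283
G1 X157.004 Y83.386
G1 X151.809 Y45.955
G1 X114.378 Y51.150
M5
G0 X0.000 Y0.000

1 u = 1 mm; y_m = 175.946 − y.

[1] `<path>` cubic bezier, #0000ff→engrave S373 F2283: (189.116,45.489) → (173.166,55.388) → (150.738,66.859) → (125.159,78.256) → (99.756,87.932) → (77.856,94.241) → (62.786,95.537)

[2] `<path>` rectangle, #0000ff→engrave S373 F2283: (25.954,110.848) → (78.081,110.848) → (78.081,62.066) → (25.954,62.066) → (25.954,110.848) (closed)

[3] `<path>` regular polygon, #0000ff→engrave S373 F2283: (178.653,55.591) → (190.824,49.330) → (179.316,41.920) → (178.653,55.591) (closed)

[4] `<path>` regular polygon, #0000ff→engrave S373 F2283: (114.378,51.150) → (119.573,88.581) → (157.004,83.386) → (151.809,45.955) → (114.378,51.150) (closed)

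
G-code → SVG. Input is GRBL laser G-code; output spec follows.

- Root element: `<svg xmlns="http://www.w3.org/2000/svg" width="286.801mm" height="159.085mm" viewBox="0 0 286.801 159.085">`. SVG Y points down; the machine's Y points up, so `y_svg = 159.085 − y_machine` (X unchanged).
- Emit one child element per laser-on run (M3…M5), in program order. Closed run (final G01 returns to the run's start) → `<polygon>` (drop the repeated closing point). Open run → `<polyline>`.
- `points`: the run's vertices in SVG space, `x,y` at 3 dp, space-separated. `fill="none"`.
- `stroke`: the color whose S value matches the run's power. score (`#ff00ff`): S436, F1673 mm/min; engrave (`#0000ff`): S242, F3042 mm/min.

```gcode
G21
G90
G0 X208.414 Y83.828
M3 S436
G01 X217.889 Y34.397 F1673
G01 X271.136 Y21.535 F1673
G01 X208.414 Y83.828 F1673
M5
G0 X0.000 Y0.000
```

y_svg = 159.085 − y_m. Every run uses S436, so all elements get stroke `#ff00ff` (score).

[1] closed run; points: 208.414,75.257 217.889,124.688 271.136,137.550

<svg xmlns="http://www.w3.org/2000/svg" width="286.801mm" height="159.085mm" viewBox="0 0 286.801 159.085">
  <polygon points="208.414,75.257 217.889,124.688 271.136,137.550" fill="none" stroke="#ff00ff"/>
</svg>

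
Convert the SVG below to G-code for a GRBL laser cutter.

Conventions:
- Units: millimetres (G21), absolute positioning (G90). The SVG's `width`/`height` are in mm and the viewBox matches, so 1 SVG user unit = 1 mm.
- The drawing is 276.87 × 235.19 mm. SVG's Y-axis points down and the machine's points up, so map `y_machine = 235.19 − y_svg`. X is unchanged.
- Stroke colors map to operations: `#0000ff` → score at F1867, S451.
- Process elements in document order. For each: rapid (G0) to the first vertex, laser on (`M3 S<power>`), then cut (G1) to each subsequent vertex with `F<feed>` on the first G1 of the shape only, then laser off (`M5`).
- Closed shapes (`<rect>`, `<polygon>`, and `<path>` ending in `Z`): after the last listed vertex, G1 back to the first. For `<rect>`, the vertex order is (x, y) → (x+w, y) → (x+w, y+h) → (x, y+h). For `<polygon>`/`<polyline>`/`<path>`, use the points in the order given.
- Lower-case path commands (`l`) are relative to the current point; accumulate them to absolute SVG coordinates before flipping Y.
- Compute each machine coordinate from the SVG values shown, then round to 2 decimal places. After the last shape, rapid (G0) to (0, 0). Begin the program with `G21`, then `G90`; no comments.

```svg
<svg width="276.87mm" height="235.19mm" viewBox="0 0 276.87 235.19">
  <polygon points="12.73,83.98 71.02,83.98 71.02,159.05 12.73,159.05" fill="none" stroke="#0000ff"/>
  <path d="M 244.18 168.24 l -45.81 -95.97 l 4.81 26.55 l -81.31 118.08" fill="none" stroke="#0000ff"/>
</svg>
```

G21
G90
G0 X12.73 Y151.21
M3 S451
G1 X71.02 Y151.21 F1867
G1 X71.02 Y76.14
G1 X12.73 Y76.14
G1 X12.73 Y151.21
M5
G0 X244.18 Y66.95
M3 S451
G1 X198.37 Y162.92 F1867
G1 X203.18 Y136.37
G1 X121.87 Y18.29
M5
G0 X0.00 Y0.00

Since the viewBox matches the mm dimensions, user units are millimetres directly. The only transform is the Y-flip y_m = 235.19 − y_svg.

Shape 1 is a rectangle drawn with `<polygon>`. Its stroke #0000ff means score at S451, F1867. After flipping Y the toolpath is (12.73,151.21) → (71.02,151.21) → (71.02,76.14) → (12.73,76.14) → (12.73,151.21), returning to the start.

Shape 2 is a open polyline drawn with `<path>`. Its stroke #0000ff means score at S451, F1867. After flipping Y the toolpath is (244.18,66.95) → (198.37,162.92) → (203.18,136.37) → (121.87,18.29).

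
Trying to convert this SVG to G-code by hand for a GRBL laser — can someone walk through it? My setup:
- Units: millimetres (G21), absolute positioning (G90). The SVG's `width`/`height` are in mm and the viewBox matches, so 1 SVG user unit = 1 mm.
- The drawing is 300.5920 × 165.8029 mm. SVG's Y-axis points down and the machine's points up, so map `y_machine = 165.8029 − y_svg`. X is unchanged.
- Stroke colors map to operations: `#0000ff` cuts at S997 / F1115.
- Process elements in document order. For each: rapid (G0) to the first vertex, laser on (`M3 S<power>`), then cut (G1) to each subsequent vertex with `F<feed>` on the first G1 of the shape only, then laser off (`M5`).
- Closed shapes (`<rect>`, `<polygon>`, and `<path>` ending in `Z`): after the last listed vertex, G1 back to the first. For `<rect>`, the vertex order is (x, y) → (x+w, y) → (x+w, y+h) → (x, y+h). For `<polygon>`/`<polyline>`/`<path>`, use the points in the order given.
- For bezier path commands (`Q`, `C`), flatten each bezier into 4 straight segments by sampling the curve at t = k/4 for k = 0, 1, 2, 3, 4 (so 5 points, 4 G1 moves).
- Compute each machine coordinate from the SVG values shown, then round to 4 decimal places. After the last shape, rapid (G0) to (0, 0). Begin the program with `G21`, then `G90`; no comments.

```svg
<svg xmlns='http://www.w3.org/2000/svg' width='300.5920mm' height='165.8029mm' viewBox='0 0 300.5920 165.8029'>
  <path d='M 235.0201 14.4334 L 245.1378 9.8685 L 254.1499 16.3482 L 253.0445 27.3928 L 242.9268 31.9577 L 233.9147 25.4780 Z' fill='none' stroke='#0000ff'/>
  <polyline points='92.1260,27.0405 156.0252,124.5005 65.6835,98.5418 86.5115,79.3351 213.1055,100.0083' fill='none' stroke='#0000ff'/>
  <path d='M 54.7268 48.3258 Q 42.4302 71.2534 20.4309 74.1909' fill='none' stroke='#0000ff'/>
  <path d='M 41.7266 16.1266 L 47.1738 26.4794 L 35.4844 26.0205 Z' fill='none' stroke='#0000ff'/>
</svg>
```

G21
G90
G0 X235.0201 Y151.3695
M3 S997
G1 X245.1378 Y155.9344 F1115
G1 X254.1499 Y149.4547
G1 X253.0445 Y138.4101
G1 X242.9268 Y133.8452
G1 X233.9147 Y140.3249
G1 X235.0201 Y151.3695
M5
G0 X92.1260 Y138.7624
M3 S997
G1 X156.0252 Y41.3024 F1115
G1 X65.6835 Y67.2611
G1 X86.5115 Y86.4678
G1 X213.1055 Y65.7946
M5
G0 X54.7268 Y117.4771
M3 S997
G1 X47.9721 Y107.2627 F1115
G1 X40.0045 Y99.5470
G1 X30.8241 Y94.3301
G1 X20.4309 Y91.6120
M5
G0 X41.7266 Y149.6763
M3 S997
G1 X47.1738 Y139.3235 F1115
G1 X35.4844 Y139.7824
G1 X41.7266 Y149.6763
M5
G0 X0.0000 Y0.0000

1 u = 1 mm; y_m = 165.8029 − y.

[1] `<path>` regular polygon, #0000ff→cut S997 F1115: (235.0201,151.3695) → (245.1378,155.9344) → (254.1499,149.4547) → (253.0445,138.4101) → (242.9268,133.8452) → (233.9147,140.3249) → (235.0201,151.3695) (closed)

[2] `<polyline>` open polyline, #0000ff→cut S997 F1115: (92.1260,138.7624) → (156.0252,41.3024) → (65.6835,67.2611) → (86.5115,86.4678) → (213.1055,65.7946)

[3] `<path>` quadratic bezier, #0000ff→cut S997 F1115: (54.7268,117.4771) → (47.9721,107.2627) → (40.0045,99.5470) → (30.8241,94.3301) → (20.4309,91.6120)

[4] `<path>` regular polygon, #0000ff→cut S997 F1115: (41.7266,149.6763) → (47.1738,139.3235) → (35.4844,139.7824) → (41.7266,149.6763) (closed)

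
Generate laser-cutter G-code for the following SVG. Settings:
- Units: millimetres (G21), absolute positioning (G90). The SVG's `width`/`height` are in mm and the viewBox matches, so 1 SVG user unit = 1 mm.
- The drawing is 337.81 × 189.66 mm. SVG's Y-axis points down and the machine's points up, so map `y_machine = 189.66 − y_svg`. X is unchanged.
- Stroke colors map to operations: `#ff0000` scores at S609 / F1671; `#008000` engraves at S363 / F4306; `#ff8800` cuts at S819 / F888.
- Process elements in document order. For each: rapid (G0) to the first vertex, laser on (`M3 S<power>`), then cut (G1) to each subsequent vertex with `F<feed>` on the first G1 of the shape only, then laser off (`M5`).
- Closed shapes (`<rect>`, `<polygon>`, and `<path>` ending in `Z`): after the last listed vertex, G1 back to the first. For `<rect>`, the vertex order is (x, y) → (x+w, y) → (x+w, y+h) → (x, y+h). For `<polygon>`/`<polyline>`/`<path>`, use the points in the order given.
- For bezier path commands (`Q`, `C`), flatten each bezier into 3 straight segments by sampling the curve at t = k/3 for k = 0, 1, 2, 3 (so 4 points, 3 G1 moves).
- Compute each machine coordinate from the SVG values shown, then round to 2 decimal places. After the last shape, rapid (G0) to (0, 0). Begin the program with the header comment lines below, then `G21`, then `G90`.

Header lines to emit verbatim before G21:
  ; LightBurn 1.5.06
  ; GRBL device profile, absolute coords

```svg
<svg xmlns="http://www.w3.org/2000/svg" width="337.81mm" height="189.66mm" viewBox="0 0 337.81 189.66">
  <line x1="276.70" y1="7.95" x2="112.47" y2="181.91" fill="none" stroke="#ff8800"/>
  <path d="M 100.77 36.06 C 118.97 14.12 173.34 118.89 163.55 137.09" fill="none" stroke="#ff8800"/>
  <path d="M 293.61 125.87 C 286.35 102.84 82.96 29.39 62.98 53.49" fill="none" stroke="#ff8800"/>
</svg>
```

Since the viewBox matches the mm dimensions, user units are millimetres directly. The only transform is the Y-flip y_m = 189.66 − y_svg.

Shape 1 is a line segment drawn with `<line>`. Its stroke #ff8800 means cut at S819, F888. After flipping Y the toolpath is (276.70,181.71) → (112.47,7.75).

Shape 2 is a cubic bezier drawn with `<path>`. Its stroke #ff8800 means cut at S819, F888. After flipping Y the toolpath is (100.77,153.60) → (127.31,141.20) → (155.67,91.73) → (163.55,52.57).

Shape 3 is a cubic bezier drawn with `<path>`. Its stroke #ff8800 means cut at S819, F888. After flipping Y the toolpath is (293.61,63.79) → (235.03,98.15) → (130.04,133.23) → (62.98,136.17).

; LightBurn 1.5.06
; GRBL device profile, absolute coords
G21
G90
G0 X276.70 Y181.71
M3 S819
G1 X112.47 Y7.75 F888
M5
G0 X100.77 Y153.60
M3 S819
G1 X127.31 Y141.20 F888
G1 X155.67 Y91.73
G1 X163.55 Y52.57
M5
G0 X293.61 Y63.79
M3 S819
G1 X235.03 Y98.15 F888
G1 X130.04 Y133.23
G1 X62.98 Y136.17
M5
G0 X0.00 Y0.00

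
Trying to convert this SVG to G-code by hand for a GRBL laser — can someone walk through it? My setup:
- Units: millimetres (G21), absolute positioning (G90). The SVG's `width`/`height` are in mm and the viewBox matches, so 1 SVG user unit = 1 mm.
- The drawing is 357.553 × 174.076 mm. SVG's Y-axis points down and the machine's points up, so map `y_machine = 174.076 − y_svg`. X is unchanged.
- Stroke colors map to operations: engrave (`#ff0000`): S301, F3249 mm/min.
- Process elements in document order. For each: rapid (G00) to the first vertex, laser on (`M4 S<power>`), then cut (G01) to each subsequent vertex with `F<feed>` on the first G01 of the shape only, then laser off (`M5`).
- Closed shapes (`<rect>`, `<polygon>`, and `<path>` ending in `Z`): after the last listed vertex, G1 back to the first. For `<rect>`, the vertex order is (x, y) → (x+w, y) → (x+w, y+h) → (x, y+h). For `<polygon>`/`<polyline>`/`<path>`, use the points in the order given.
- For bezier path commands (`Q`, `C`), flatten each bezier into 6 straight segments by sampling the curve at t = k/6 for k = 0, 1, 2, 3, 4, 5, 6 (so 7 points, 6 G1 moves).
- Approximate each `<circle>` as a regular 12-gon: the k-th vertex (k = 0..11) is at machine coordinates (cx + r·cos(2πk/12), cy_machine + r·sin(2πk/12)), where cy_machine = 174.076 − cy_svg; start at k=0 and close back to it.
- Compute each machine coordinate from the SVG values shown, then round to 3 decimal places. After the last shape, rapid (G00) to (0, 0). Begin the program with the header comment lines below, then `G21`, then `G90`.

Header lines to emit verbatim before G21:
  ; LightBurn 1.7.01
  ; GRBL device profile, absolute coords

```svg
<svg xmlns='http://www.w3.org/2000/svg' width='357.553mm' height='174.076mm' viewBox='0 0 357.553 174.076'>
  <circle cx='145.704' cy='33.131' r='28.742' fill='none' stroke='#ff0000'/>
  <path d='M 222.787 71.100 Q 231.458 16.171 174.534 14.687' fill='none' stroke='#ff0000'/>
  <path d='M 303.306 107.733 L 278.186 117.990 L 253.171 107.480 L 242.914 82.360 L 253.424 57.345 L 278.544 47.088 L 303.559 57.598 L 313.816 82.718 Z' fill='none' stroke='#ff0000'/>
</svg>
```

Since the viewBox matches the mm dimensions, user units are millimetres directly. The only transform is the Y-flip y_m = 174.076 − y_svg.

Shape 1 is a circle drawn with `<circle>`. Its stroke #ff0000 means engrave at S301, F3249. After flipping Y the toolpath is (174.446,140.945) → (170.595,155.316) → (160.075,165.836) → (145.704,169.687) → (131.333,165.836) → (120.813,155.316) → (116.962,140.945) → (120.813,126.574) → (131.333,116.054) → (145.704,112.203) → (160.075,116.054) → (170.595,126.574) → (174.446,140.945), returning to the start.

Shape 2 is a quadratic bezier drawn with `<path>`. Its stroke #ff0000 means engrave at S301, F3249. After flipping Y the toolpath is (222.787,102.976) → (223.855,119.801) → (221.279,133.657) → (215.059,144.544) → (205.195,152.461) → (191.687,157.410) → (174.534,159.389).

Shape 3 is a regular polygon drawn with `<path>`. Its stroke #ff0000 means engrave at S301, F3249. After flipping Y the toolpath is (303.306,66.343) → (278.186,56.086) → (253.171,66.596) → (242.914,91.716) → (253.424,116.731) → (278.544,126.988) → (303.559,116.478) → (313.816,91.358) → (303.306,66.343), returning to the start.

; LightBurn 1.7.01
; GRBL device profile, absolute coords
G21
G90
G00 X174.446 Y140.945
M4 S301
G01 X170.595 Y155.316 F3249
G01 X160.075 Y165.836
G01 X145.704 Y169.687
G01 X131.333 Y165.836
G01 X120.813 Y155.316
G01 X116.962 Y140.945
G01 X120.813 Y126.574
G01 X131.333 Y116.054
G01 X145.704 Y112.203
G01 X160.075 Y116.054
G01 X170.595 Y126.574
G01 X174.446 Y140.945
M5
G00 X222.787 Y102.976
M4 S301
G01 X223.855 Y119.801 F3249
G01 X221.279 Y133.657
G01 X215.059 Y144.544
G01 X205.195 Y152.461
G01 X191.687 Y157.410
G01 X174.534 Y159.389
M5
G00 X303.306 Y66.343
M4 S301
G01 X278.186 Y56.086 F3249
G01 X253.171 Y66.596
G01 X242.914 Y91.716
G01 X253.424 Y116.731
G01 X278.544 Y126.988
G01 X303.559 Y116.478
G01 X313.816 Y91.358
G01 X303.306 Y66.343
M5
G00 X0.000 Y0.000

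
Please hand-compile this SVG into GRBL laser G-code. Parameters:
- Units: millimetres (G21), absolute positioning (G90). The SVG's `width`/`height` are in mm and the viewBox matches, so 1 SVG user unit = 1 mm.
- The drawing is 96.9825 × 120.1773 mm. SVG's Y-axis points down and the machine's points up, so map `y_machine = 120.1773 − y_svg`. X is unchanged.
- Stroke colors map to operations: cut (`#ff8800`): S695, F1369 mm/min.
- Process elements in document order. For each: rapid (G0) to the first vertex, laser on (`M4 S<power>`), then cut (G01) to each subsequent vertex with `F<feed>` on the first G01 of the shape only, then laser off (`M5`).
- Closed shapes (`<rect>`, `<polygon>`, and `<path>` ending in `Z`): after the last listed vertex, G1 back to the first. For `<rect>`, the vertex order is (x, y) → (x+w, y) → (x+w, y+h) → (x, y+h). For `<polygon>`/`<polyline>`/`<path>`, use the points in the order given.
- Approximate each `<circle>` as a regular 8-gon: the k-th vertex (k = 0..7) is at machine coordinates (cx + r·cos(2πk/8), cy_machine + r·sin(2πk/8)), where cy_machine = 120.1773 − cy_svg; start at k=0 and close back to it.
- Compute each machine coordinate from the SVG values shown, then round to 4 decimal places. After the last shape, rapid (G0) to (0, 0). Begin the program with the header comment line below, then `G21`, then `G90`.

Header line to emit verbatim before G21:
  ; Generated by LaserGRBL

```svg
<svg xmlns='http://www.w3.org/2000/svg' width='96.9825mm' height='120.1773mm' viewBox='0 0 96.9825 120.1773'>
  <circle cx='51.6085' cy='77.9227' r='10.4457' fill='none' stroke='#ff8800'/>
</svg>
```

1 u = 1 mm; y_m = 120.1773 − y.

[1] `<circle>` circle, #ff8800→cut S695 F1369: (62.0542,42.2546) → (58.9947,49.6408) → (51.6085,52.7003) → (44.2223,49.6408) → (41.1628,42.2546) → (44.2223,34.8684) → (51.6085,31.8089) → (58.9947,34.8684) → (62.0542,42.2546) (closed)

; Generated by LaserGRBL
G21
G90
G0 X62.0542 Y42.2546
M4 S695
G01 X58.9947 Y49.6408 F1369
G01 X51.6085 Y52.7003
G01 X44.2223 Y49.6408
G01 X41.1628 Y42.2546
G01 X44.2223 Y34.8684
G01 X51.6085 Y31.8089
G01 X58.9947 Y34.8684
G01 X62.0542 Y42.2546
M5
G0 X0.0000 Y0.0000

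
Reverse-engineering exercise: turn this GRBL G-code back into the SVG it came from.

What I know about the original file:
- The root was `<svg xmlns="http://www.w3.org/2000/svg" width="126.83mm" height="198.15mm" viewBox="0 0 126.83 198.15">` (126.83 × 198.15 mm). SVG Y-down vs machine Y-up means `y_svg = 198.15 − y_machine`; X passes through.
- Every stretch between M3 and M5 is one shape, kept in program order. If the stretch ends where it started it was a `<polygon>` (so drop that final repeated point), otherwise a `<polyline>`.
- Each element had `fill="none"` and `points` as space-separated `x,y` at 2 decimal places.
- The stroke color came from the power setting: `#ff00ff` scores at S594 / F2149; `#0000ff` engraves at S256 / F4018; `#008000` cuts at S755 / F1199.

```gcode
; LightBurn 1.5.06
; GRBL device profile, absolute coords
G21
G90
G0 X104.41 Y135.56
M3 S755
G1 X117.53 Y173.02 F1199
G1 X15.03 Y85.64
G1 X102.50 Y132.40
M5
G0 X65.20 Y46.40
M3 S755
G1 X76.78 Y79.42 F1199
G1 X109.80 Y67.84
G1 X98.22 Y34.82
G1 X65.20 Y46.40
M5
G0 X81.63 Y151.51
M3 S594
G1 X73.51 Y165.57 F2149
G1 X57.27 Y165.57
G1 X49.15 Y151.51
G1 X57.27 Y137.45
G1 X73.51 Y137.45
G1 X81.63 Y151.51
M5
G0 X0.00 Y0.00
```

Each laser-on run becomes one SVG element. Flip Y back into SVG space with y_svg = 198.15 − y_machine.

Run 1: the run's S755 means `#008000` (cut). The run is open, so emit a `<polyline>` with points (Y-flipped): 104.41,62.59 117.53,25.13 15.03,112.51 102.50,65.75.

Run 2: the run's S755 means `#008000` (cut). The run returns to its start, so emit a `<polygon>` with points (Y-flipped): 65.20,151.75 76.78,118.73 109.80,130.31 98.22,163.33.

Run 3: power S594 maps to stroke `#ff00ff` (score). The run returns to its start, so emit a `<polygon>` with points (Y-flipped): 81.63,46.64 73.51,32.58 57.27,32.58 49.15,46.64 57.27,60.70 73.51,60.70.

<svg xmlns="http://www.w3.org/2000/svg" width="126.83mm" height="198.15mm" viewBox="0 0 126.83 198.15">
  <polyline points="104.41,62.59 117.53,25.13 15.03,112.51 102.50,65.75" fill="none" stroke="#008000"/>
  <polygon points="65.20,151.75 76.78,118.73 109.80,130.31 98.22,163.33" fill="none" stroke="#008000"/>
  <polygon points="81.63,46.64 73.51,32.58 57.27,32.58 49.15,46.64 57.27,60.70 73.51,60.70" fill="none" stroke="#ff00ff"/>
</svg>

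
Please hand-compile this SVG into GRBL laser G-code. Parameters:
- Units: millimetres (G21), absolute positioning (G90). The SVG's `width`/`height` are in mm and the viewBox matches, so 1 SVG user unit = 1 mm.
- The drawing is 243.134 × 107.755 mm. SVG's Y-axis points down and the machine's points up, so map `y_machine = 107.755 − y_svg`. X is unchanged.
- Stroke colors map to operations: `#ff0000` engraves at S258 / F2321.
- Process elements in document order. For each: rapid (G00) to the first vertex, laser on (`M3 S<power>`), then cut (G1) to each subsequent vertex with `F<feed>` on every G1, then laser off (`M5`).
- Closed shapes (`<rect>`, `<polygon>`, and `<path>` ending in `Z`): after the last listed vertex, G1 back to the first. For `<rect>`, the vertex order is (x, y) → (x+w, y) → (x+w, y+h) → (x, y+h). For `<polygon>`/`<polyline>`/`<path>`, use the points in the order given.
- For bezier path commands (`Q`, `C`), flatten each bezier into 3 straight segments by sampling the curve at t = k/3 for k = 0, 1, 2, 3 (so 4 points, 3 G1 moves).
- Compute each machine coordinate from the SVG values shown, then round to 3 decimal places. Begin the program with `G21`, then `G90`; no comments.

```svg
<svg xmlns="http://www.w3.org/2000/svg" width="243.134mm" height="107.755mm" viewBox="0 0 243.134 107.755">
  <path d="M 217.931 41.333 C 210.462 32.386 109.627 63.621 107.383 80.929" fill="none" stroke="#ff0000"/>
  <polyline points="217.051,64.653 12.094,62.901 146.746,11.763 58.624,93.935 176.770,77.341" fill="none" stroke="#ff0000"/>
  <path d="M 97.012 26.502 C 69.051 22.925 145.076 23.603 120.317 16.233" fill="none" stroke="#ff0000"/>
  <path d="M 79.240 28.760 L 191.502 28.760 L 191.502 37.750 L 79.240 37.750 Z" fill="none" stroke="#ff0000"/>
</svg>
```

1 u = 1 mm; y_m = 107.755 − y.

[1] `<path>` cubic bezier, #ff0000→engrave S258 F2321: (217.931,66.422) → (186.450,63.979) → (135.381,46.772) → (107.383,26.826)

[2] `<polyline>` open polyline, #ff0000→engrave S258 F2321: (217.051,43.102) → (12.094,44.854) → (146.746,95.992) → (58.624,13.820) → (176.770,30.414)

[3] `<path>` cubic bezier, #ff0000→engrave S258 F2321: (97.012,81.253) → (96.129,83.867) → (119.065,86.379) → (120.317,91.522)

[4] `<path>` rectangle, #ff0000→engrave S258 F2321: (79.240,78.995) → (191.502,78.995) → (191.502,70.005) → (79.240,70.005) → (79.240,78.995) (closed)

G21
G90
G00 X217.931 Y66.422
M3 S258
G1 X186.450 Y63.979 F2321
G1 X135.381 Y46.772 F2321
G1 X107.383 Y26.826 F2321
M5
G00 X217.051 Y43.102
M3 S258
G1 X12.094 Y44.854 F2321
G1 X146.746 Y95.992 F2321
G1 X58.624 Y13.820 F2321
G1 X176.770 Y30.414 F2321
M5
G00 X97.012 Y81.253
M3 S258
G1 X96.129 Y83.867 F2321
G1 X119.065 Y86.379 F2321
G1 X120.317 Y91.522 F2321
M5
G00 X79.240 Y78.995
M3 S258
G1 X191.502 Y78.995 F2321
G1 X191.502 Y70.005 F2321
G1 X79.240 Y70.005 F2321
G1 X79.240 Y78.995 F2321
M5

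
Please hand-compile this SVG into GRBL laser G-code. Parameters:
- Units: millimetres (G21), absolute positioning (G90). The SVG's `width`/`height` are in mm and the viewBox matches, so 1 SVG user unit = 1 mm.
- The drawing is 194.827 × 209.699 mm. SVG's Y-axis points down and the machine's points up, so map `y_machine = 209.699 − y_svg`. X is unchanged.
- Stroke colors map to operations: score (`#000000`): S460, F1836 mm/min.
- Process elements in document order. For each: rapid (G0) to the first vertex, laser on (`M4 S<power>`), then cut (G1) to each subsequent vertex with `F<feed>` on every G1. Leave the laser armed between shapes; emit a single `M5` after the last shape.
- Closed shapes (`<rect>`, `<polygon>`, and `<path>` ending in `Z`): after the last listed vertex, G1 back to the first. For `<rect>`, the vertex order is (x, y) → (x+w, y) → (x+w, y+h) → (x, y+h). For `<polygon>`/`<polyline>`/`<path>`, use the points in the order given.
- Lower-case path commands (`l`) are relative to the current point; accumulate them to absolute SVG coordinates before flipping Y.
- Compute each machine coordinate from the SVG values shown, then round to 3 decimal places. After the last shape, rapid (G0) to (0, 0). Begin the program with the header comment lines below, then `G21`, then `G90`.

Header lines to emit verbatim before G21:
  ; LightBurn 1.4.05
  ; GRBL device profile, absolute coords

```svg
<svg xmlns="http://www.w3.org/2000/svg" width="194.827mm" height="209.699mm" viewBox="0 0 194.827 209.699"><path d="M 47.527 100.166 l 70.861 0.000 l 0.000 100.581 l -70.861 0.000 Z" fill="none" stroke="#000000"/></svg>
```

Since the viewBox matches the mm dimensions, user units are millimetres directly. The only transform is the Y-flip y_m = 209.699 − y_svg.

Shape 1 is a rectangle drawn with `<path>`. Its stroke #000000 means score at S460, F1836. After flipping Y the toolpath is (47.527,109.533) → (118.388,109.533) → (118.388,8.952) → (47.527,8.952) → (47.527,109.533), returning to the start.

; LightBurn 1.4.05
; GRBL device profile, absolute coords
G21
G90
G0 X47.527 Y109.533
M4 S460
G1 X118.388 Y109.533 F1836
G1 X118.388 Y8.952 F1836
G1 X47.527 Y8.952 F1836
G1 X47.527 Y109.533 F1836
M5
G0 X0.000 Y0.000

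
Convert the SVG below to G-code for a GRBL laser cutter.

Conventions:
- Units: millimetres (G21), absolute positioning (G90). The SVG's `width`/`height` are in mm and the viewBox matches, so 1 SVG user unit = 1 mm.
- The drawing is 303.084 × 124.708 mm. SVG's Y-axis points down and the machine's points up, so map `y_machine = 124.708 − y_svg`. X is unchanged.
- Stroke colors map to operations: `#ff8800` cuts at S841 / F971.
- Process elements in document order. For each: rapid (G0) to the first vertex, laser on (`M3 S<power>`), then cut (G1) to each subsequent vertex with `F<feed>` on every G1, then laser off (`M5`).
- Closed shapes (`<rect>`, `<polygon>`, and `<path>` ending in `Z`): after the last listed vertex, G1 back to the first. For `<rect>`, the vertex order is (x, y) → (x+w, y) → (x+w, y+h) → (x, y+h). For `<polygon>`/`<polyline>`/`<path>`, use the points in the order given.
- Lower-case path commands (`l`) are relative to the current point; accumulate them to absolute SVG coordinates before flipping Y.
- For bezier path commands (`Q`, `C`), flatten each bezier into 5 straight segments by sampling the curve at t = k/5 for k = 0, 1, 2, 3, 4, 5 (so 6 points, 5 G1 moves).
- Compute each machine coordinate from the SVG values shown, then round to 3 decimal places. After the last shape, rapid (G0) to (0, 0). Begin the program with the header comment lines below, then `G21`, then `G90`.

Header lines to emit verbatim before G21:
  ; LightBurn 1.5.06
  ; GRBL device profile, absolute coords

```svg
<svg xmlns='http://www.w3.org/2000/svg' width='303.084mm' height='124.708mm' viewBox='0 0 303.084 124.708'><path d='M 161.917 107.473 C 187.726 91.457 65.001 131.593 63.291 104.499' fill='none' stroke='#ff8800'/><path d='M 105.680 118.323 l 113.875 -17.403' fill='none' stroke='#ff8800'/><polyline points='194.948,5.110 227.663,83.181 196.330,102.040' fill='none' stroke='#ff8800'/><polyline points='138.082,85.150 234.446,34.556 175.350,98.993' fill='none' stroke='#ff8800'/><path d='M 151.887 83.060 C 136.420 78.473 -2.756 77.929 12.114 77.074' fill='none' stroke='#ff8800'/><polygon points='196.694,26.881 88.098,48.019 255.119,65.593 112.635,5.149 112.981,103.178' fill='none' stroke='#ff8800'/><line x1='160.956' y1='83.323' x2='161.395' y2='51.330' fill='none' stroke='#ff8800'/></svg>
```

; LightBurn 1.5.06
; GRBL device profile, absolute coords
G21
G90
G0 X161.917 Y17.235
M3 S841
G1 X161.735 Y21.093 F971
G1 X138.843 Y17.398 F971
G1 X106.179 Y12.070 F971
G1 X76.682 Y11.033 F971
G1 X63.291 Y20.209 F971
M5
G0 X105.680 Y6.385
M3 S841
G1 X219.555 Y23.788 F971
M5
G0 X194.948 Y119.598
M3 S841
G1 X227.663 Y41.527 F971
G1 X196.330 Y22.668 F971
M5
G0 X138.082 Y39.558
M3 S841
G1 X234.446 Y90.152 F971
G1 X175.350 Y25.715 F971
M5
G0 X151.887 Y41.648
M3 S841
G1 X129.984 Y43.950 F971
G1 X91.723 Y45.490 F971
G1 X50.436 Y46.479 F971
G1 X19.455 Y47.123 F971
G1 X12.114 Y47.634 F971
M5
G0 X196.694 Y97.827
M3 S841
G1 X88.098 Y76.689 F971
G1 X255.119 Y59.115 F971
G1 X112.635 Y119.559 F971
G1 X112.981 Y21.530 F971
G1 X196.694 Y97.827 F971
M5
G0 X160.956 Y41.385
M3 S841
G1 X161.395 Y73.378 F971
M5
G0 X0.000 Y0.000

viewBox `0 0 303.084 124.708` with mm width/height → 1 unit = 1 mm. Flip: y_m = 124.708 − y_svg.

**Shape 1** — `<path>` cubic bezier, stroke `#ff8800` → cut (S841, F971). Control points (SVG): P0=(161.917,107.473), P1=(187.726,91.457), P2=(65.001,131.593), P3=(63.291,104.499); sampled at t=k/5. Machine vertices: (161.917,17.235) → (161.735,21.093) → (138.843,17.398) → (106.179,12.070) → (76.682,11.033) → (63.291,20.209). Open path.

**Shape 2** — `<path>` line segment, stroke `#ff8800` → cut (S841, F971). Machine vertices: (105.680,6.385) → (219.555,23.788). Open path.

**Shape 3** — `<polyline>` open polyline, stroke `#ff8800` → cut (S841, F971). Machine vertices: (194.948,119.598) → (227.663,41.527) → (196.330,22.668). Open path.

**Shape 4** — `<polyline>` open polyline, stroke `#ff8800` → cut (S841, F971). Machine vertices: (138.082,39.558) → (234.446,90.152) → (175.350,25.715). Open path.

**Shape 5** — `<path>` cubic bezier, stroke `#ff8800` → cut (S841, F971). Control points (SVG): P0=(151.887,83.060), P1=(136.420,78.473), P2=(-2.756,77.929), P3=(12.114,77.074); sampled at t=k/5. Machine vertices: (151.887,41.648) → (129.984,43.950) → (91.723,45.490) → (50.436,46.479) → (19.455,47.123) → (12.114,47.634). Open path.

**Shape 6** — `<polygon>` closed polygon, stroke `#ff8800` → cut (S841, F971). Machine vertices: (196.694,97.827) → (88.098,76.689) → (255.119,59.115) → (112.635,119.559) → (112.981,21.530) → (196.694,97.827). Closed: final G1 returns to the first vertex.

**Shape 7** — `<line>` line segment, stroke `#ff8800` → cut (S841, F971). Machine vertices: (160.956,41.385) → (161.395,73.378). Open path.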